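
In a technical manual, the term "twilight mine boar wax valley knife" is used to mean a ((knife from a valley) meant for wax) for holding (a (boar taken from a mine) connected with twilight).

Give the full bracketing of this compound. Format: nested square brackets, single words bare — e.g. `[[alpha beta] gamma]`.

[[twilight [mine boar]] [wax [valley knife]]]

The outermost head in the paraphrase is "knife" (specifically "wax valley knife"), modified by "twilight mine boar".
Within "twilight mine boar", the head is "boar" (specifically "mine boar") and the modifier is "twilight".
Within "mine boar", the head is "boar" and the modifier is "mine".
Within "wax valley knife", the head is "knife" (specifically "valley knife") and the modifier is "wax".
Within "valley knife", the head is "knife" and the modifier is "valley".
Assembled: [[twilight [mine boar]] [wax [valley knife]]].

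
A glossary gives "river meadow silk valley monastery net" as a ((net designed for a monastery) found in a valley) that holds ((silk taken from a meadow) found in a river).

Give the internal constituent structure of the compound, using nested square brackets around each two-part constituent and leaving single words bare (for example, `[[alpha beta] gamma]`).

The outermost head in the paraphrase is "net" (specifically "valley monastery net"), modified by "river meadow silk".
Within "river meadow silk", the head is "silk" (specifically "meadow silk") and the modifier is "river".
Within "meadow silk", the head is "silk" and the modifier is "meadow".
Within "valley monastery net", the head is "net" (specifically "monastery net") and the modifier is "valley".
Within "monastery net", the head is "net" and the modifier is "monastery".
So the structure is [[river [meadow silk]] [valley [monastery net]]].

[[river [meadow silk]] [valley [monastery net]]]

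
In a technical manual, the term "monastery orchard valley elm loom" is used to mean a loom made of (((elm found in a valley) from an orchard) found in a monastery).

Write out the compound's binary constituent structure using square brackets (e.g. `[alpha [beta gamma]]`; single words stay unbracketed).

At the top level: head "loom"; modifier "monastery orchard valley elm".
Inside "monastery orchard valley elm": head "elm" (specifically "orchard valley elm"), modifier "monastery".
Inside "orchard valley elm": head "elm" (specifically "valley elm"), modifier "orchard".
Inside "valley elm": head "elm", modifier "valley".
Assembled: [[monastery [orchard [valley elm]]] loom].

[[monastery [orchard [valley elm]]] loom]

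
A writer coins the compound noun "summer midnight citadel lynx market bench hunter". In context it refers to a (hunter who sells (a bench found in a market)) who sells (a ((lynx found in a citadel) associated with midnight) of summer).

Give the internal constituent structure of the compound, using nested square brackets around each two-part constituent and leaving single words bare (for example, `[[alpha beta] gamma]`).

[[summer [midnight [citadel lynx]]] [[market bench] hunter]]

Overall it is a kind of hunter (specifically "market bench hunter"); the modifier is "summer midnight citadel lynx".
Within "summer midnight citadel lynx", the head is "lynx" (specifically "midnight citadel lynx") and the modifier is "summer".
Within "midnight citadel lynx", the head is "lynx" (specifically "citadel lynx") and the modifier is "midnight".
Within "citadel lynx", the head is "lynx" and the modifier is "citadel".
Within "market bench hunter", the head is "hunter" and the modifier is "market bench".
Within "market bench", the head is "bench" and the modifier is "market".
So the structure is [[summer [midnight [citadel lynx]]] [[market bench] hunter]].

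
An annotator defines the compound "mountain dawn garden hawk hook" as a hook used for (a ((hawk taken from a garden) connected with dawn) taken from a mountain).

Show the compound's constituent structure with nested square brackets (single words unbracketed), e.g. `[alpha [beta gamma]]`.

Whole compound: head "hook", modifier "mountain dawn garden hawk".
"mountain dawn garden hawk" → head "hawk" (specifically "dawn garden hawk"), modifier "mountain".
"dawn garden hawk" → head "hawk" (specifically "garden hawk"), modifier "dawn".
"garden hawk" → head "hawk", modifier "garden".
Assembled: [[mountain [dawn [garden hawk]]] hook].

[[mountain [dawn [garden hawk]]] hook]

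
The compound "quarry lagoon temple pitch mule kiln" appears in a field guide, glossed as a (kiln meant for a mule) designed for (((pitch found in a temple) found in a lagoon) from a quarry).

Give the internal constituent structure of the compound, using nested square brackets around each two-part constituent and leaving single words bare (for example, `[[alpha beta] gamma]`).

[[quarry [lagoon [temple pitch]]] [mule kiln]]

Overall it is a kind of kiln (specifically "mule kiln"); the modifier is "quarry lagoon temple pitch".
Inside "quarry lagoon temple pitch": head "pitch" (specifically "lagoon temple pitch"), modifier "quarry".
Inside "lagoon temple pitch": head "pitch" (specifically "temple pitch"), modifier "lagoon".
Inside "temple pitch": head "pitch", modifier "temple".
Inside "mule kiln": head "kiln", modifier "mule".
Assembled: [[quarry [lagoon [temple pitch]]] [mule kiln]].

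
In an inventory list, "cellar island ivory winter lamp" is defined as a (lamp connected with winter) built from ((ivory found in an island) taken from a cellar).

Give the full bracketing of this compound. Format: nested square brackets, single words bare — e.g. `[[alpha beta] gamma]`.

Whole compound: head "lamp" (specifically "winter lamp"), modifier "cellar island ivory".
Inside "cellar island ivory": head "ivory" (specifically "island ivory"), modifier "cellar".
Inside "island ivory": head "ivory", modifier "island".
Inside "winter lamp": head "lamp", modifier "winter".
So the structure is [[cellar [island ivory]] [winter lamp]].

[[cellar [island ivory]] [winter lamp]]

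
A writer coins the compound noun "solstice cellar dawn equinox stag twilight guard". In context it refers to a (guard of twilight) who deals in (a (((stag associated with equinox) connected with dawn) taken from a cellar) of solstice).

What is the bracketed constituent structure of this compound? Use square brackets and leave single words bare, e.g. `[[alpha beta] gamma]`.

[[solstice [cellar [dawn [equinox stag]]]] [twilight guard]]

The outermost head in the paraphrase is "guard" (specifically "twilight guard"), modified by "solstice cellar dawn equinox stag".
Inside "solstice cellar dawn equinox stag": head "stag" (specifically "cellar dawn equinox stag"), modifier "solstice".
Inside "cellar dawn equinox stag": head "stag" (specifically "dawn equinox stag"), modifier "cellar".
Inside "dawn equinox stag": head "stag" (specifically "equinox stag"), modifier "dawn".
Inside "equinox stag": head "stag", modifier "equinox".
Inside "twilight guard": head "guard", modifier "twilight".
Putting it together: [[solstice [cellar [dawn [equinox stag]]]] [twilight guard]].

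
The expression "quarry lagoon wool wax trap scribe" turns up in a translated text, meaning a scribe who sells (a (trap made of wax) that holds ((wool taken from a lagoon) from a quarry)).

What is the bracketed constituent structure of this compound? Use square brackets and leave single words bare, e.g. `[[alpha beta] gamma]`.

At the top level: head "scribe"; modifier "quarry lagoon wool wax trap".
Within "quarry lagoon wool wax trap", the head is "trap" (specifically "wax trap") and the modifier is "quarry lagoon wool".
Within "quarry lagoon wool", the head is "wool" (specifically "lagoon wool") and the modifier is "quarry".
Within "lagoon wool", the head is "wool" and the modifier is "lagoon".
Within "wax trap", the head is "trap" and the modifier is "wax".
So the structure is [[[quarry [lagoon wool]] [wax trap]] scribe].

[[[quarry [lagoon wool]] [wax trap]] scribe]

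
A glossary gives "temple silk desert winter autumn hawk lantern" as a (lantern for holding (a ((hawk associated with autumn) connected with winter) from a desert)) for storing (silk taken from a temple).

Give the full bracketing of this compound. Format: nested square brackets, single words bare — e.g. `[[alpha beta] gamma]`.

Overall it is a kind of lantern (specifically "desert winter autumn hawk lantern"); the modifier is "temple silk".
Within "temple silk", the head is "silk" and the modifier is "temple".
Within "desert winter autumn hawk lantern", the head is "lantern" and the modifier is "desert winter autumn hawk".
Within "desert winter autumn hawk", the head is "hawk" (specifically "winter autumn hawk") and the modifier is "desert".
Within "winter autumn hawk", the head is "hawk" (specifically "autumn hawk") and the modifier is "winter".
Within "autumn hawk", the head is "hawk" and the modifier is "autumn".
So the structure is [[temple silk] [[desert [winter [autumn hawk]]] lantern]].

[[temple silk] [[desert [winter [autumn hawk]]] lantern]]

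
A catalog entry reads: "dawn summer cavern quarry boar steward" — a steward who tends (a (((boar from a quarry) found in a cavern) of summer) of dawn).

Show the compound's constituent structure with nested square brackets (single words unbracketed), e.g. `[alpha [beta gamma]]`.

[[dawn [summer [cavern [quarry boar]]]] steward]

The outermost head in the paraphrase is "steward", modified by "dawn summer cavern quarry boar".
Inside "dawn summer cavern quarry boar": head "boar" (specifically "summer cavern quarry boar"), modifier "dawn".
Inside "summer cavern quarry boar": head "boar" (specifically "cavern quarry boar"), modifier "summer".
Inside "cavern quarry boar": head "boar" (specifically "quarry boar"), modifier "cavern".
Inside "quarry boar": head "boar", modifier "quarry".
Putting it together: [[dawn [summer [cavern [quarry boar]]]] steward].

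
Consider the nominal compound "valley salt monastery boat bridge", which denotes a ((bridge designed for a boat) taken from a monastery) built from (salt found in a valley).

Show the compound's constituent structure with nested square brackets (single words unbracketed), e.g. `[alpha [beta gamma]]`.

[[valley salt] [monastery [boat bridge]]]

Whole compound: head "bridge" (specifically "monastery boat bridge"), modifier "valley salt".
Inside "valley salt": head "salt", modifier "valley".
Inside "monastery boat bridge": head "bridge" (specifically "boat bridge"), modifier "monastery".
Inside "boat bridge": head "bridge", modifier "boat".
Assembled: [[valley salt] [monastery [boat bridge]]].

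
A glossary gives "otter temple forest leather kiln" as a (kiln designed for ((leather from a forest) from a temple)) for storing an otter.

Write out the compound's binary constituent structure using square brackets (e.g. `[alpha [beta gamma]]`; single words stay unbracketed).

[otter [[temple [forest leather]] kiln]]

Whole compound: head "kiln" (specifically "temple forest leather kiln"), modifier "otter".
Within "temple forest leather kiln", the head is "kiln" and the modifier is "temple forest leather".
Within "temple forest leather", the head is "leather" (specifically "forest leather") and the modifier is "temple".
Within "forest leather", the head is "leather" and the modifier is "forest".
Putting it together: [otter [[temple [forest leather]] kiln]].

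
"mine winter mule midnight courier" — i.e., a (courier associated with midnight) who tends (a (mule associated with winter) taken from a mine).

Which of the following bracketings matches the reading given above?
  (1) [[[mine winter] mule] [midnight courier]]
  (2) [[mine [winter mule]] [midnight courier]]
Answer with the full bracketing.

The paraphrase's head is the "courier" part ("midnight courier"); its modifier is "mine winter mule".
That top-level split, carried through the inner groups, gives [[mine [winter mule]] [midnight courier]].

[[mine [winter mule]] [midnight courier]]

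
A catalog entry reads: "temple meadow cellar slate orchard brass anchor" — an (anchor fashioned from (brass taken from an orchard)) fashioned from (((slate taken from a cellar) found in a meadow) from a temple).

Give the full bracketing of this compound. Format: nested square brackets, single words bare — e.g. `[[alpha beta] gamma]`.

Whole compound: head "anchor" (specifically "orchard brass anchor"), modifier "temple meadow cellar slate".
"temple meadow cellar slate" → head "slate" (specifically "meadow cellar slate"), modifier "temple".
"meadow cellar slate" → head "slate" (specifically "cellar slate"), modifier "meadow".
"cellar slate" → head "slate", modifier "cellar".
"orchard brass anchor" → head "anchor", modifier "orchard brass".
"orchard brass" → head "brass", modifier "orchard".
Putting it together: [[temple [meadow [cellar slate]]] [[orchard brass] anchor]].

[[temple [meadow [cellar slate]]] [[orchard brass] anchor]]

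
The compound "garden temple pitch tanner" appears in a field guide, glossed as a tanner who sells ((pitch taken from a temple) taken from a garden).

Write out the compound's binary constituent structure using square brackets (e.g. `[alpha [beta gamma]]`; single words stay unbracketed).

[[garden [temple pitch]] tanner]

At the top level: head "tanner"; modifier "garden temple pitch".
Inside "garden temple pitch": head "pitch" (specifically "temple pitch"), modifier "garden".
Inside "temple pitch": head "pitch", modifier "temple".
Assembled: [[garden [temple pitch]] tanner].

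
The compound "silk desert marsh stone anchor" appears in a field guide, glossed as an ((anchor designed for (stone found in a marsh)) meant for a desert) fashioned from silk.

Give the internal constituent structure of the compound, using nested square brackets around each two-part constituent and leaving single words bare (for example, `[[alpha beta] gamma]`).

Whole compound: head "anchor" (specifically "desert marsh stone anchor"), modifier "silk".
"desert marsh stone anchor" → head "anchor" (specifically "marsh stone anchor"), modifier "desert".
"marsh stone anchor" → head "anchor", modifier "marsh stone".
"marsh stone" → head "stone", modifier "marsh".
Putting it together: [silk [desert [[marsh stone] anchor]]].

[silk [desert [[marsh stone] anchor]]]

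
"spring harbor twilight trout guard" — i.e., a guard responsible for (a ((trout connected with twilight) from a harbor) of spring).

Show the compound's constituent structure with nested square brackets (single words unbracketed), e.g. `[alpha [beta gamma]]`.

The outermost head in the paraphrase is "guard", modified by "spring harbor twilight trout".
Within "spring harbor twilight trout", the head is "trout" (specifically "harbor twilight trout") and the modifier is "spring".
Within "harbor twilight trout", the head is "trout" (specifically "twilight trout") and the modifier is "harbor".
Within "twilight trout", the head is "trout" and the modifier is "twilight".
Assembled: [[spring [harbor [twilight trout]]] guard].

[[spring [harbor [twilight trout]]] guard]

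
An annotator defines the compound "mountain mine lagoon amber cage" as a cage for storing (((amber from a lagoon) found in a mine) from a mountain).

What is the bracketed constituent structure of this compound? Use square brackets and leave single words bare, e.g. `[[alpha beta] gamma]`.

Whole compound: head "cage", modifier "mountain mine lagoon amber".
Within "mountain mine lagoon amber", the head is "amber" (specifically "mine lagoon amber") and the modifier is "mountain".
Within "mine lagoon amber", the head is "amber" (specifically "lagoon amber") and the modifier is "mine".
Within "lagoon amber", the head is "amber" and the modifier is "lagoon".
Putting it together: [[mountain [mine [lagoon amber]]] cage].

[[mountain [mine [lagoon amber]]] cage]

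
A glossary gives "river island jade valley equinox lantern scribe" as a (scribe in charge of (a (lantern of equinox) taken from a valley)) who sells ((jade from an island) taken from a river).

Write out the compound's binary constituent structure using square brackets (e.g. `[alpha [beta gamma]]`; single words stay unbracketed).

[[river [island jade]] [[valley [equinox lantern]] scribe]]

The outermost head in the paraphrase is "scribe" (specifically "valley equinox lantern scribe"), modified by "river island jade".
Within "river island jade", the head is "jade" (specifically "island jade") and the modifier is "river".
Within "island jade", the head is "jade" and the modifier is "island".
Within "valley equinox lantern scribe", the head is "scribe" and the modifier is "valley equinox lantern".
Within "valley equinox lantern", the head is "lantern" (specifically "equinox lantern") and the modifier is "valley".
Within "equinox lantern", the head is "lantern" and the modifier is "equinox".
So the structure is [[river [island jade]] [[valley [equinox lantern]] scribe]].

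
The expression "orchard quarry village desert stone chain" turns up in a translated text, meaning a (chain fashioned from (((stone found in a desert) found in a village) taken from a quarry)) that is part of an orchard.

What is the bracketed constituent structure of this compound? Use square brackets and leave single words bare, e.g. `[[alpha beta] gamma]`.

At the top level: head "chain" (specifically "quarry village desert stone chain"); modifier "orchard".
Within "quarry village desert stone chain", the head is "chain" and the modifier is "quarry village desert stone".
Within "quarry village desert stone", the head is "stone" (specifically "village desert stone") and the modifier is "quarry".
Within "village desert stone", the head is "stone" (specifically "desert stone") and the modifier is "village".
Within "desert stone", the head is "stone" and the modifier is "desert".
Putting it together: [orchard [[quarry [village [desert stone]]] chain]].

[orchard [[quarry [village [desert stone]]] chain]]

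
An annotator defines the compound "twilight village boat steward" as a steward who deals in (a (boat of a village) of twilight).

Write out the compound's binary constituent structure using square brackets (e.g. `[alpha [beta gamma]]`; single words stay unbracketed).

Overall it is a kind of steward; the modifier is "twilight village boat".
Within "twilight village boat", the head is "boat" (specifically "village boat") and the modifier is "twilight".
Within "village boat", the head is "boat" and the modifier is "village".
Assembled: [[twilight [village boat]] steward].

[[twilight [village boat]] steward]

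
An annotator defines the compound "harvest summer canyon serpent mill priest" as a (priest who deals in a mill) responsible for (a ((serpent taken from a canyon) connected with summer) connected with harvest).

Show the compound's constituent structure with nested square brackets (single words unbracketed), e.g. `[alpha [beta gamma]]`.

[[harvest [summer [canyon serpent]]] [mill priest]]

Overall it is a kind of priest (specifically "mill priest"); the modifier is "harvest summer canyon serpent".
Within "harvest summer canyon serpent", the head is "serpent" (specifically "summer canyon serpent") and the modifier is "harvest".
Within "summer canyon serpent", the head is "serpent" (specifically "canyon serpent") and the modifier is "summer".
Within "canyon serpent", the head is "serpent" and the modifier is "canyon".
Within "mill priest", the head is "priest" and the modifier is "mill".
Assembled: [[harvest [summer [canyon serpent]]] [mill priest]].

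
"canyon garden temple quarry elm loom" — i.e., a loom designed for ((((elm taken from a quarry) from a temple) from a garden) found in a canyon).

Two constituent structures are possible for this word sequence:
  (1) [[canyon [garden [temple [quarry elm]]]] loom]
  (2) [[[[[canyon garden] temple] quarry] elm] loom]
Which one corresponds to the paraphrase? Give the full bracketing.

The paraphrase's head is the "loom" part ("loom"); its modifier is "canyon garden temple quarry elm".
That top-level split, carried through the inner groups, gives [[canyon [garden [temple [quarry elm]]]] loom].

[[canyon [garden [temple [quarry elm]]]] loom]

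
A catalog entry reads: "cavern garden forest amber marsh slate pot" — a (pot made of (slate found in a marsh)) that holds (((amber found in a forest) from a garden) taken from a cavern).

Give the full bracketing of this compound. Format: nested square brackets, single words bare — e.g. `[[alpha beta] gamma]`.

Whole compound: head "pot" (specifically "marsh slate pot"), modifier "cavern garden forest amber".
Within "cavern garden forest amber", the head is "amber" (specifically "garden forest amber") and the modifier is "cavern".
Within "garden forest amber", the head is "amber" (specifically "forest amber") and the modifier is "garden".
Within "forest amber", the head is "amber" and the modifier is "forest".
Within "marsh slate pot", the head is "pot" and the modifier is "marsh slate".
Within "marsh slate", the head is "slate" and the modifier is "marsh".
So the structure is [[cavern [garden [forest amber]]] [[marsh slate] pot]].

[[cavern [garden [forest amber]]] [[marsh slate] pot]]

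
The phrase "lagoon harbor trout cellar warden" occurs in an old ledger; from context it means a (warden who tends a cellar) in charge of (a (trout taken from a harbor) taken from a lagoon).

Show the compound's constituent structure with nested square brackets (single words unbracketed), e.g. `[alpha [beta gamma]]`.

[[lagoon [harbor trout]] [cellar warden]]

Overall it is a kind of warden (specifically "cellar warden"); the modifier is "lagoon harbor trout".
Inside "lagoon harbor trout": head "trout" (specifically "harbor trout"), modifier "lagoon".
Inside "harbor trout": head "trout", modifier "harbor".
Inside "cellar warden": head "warden", modifier "cellar".
Putting it together: [[lagoon [harbor trout]] [cellar warden]].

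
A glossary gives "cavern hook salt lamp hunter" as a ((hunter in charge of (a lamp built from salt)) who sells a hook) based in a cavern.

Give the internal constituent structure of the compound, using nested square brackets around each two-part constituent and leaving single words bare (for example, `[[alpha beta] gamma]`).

Whole compound: head "hunter" (specifically "hook salt lamp hunter"), modifier "cavern".
"hook salt lamp hunter" → head "hunter" (specifically "salt lamp hunter"), modifier "hook".
"salt lamp hunter" → head "hunter", modifier "salt lamp".
"salt lamp" → head "lamp", modifier "salt".
Assembled: [cavern [hook [[salt lamp] hunter]]].

[cavern [hook [[salt lamp] hunter]]]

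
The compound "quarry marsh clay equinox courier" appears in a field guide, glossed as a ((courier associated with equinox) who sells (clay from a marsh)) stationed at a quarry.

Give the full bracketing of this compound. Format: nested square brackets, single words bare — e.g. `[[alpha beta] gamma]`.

[quarry [[marsh clay] [equinox courier]]]

The outermost head in the paraphrase is "courier" (specifically "marsh clay equinox courier"), modified by "quarry".
Inside "marsh clay equinox courier": head "courier" (specifically "equinox courier"), modifier "marsh clay".
Inside "marsh clay": head "clay", modifier "marsh".
Inside "equinox courier": head "courier", modifier "equinox".
Putting it together: [quarry [[marsh clay] [equinox courier]]].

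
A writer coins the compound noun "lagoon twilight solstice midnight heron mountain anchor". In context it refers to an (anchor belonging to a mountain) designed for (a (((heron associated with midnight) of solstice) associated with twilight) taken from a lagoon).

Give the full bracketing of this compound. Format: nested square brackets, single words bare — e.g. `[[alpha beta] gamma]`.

At the top level: head "anchor" (specifically "mountain anchor"); modifier "lagoon twilight solstice midnight heron".
"lagoon twilight solstice midnight heron" → head "heron" (specifically "twilight solstice midnight heron"), modifier "lagoon".
"twilight solstice midnight heron" → head "heron" (specifically "solstice midnight heron"), modifier "twilight".
"solstice midnight heron" → head "heron" (specifically "midnight heron"), modifier "solstice".
"midnight heron" → head "heron", modifier "midnight".
"mountain anchor" → head "anchor", modifier "mountain".
So the structure is [[lagoon [twilight [solstice [midnight heron]]]] [mountain anchor]].

[[lagoon [twilight [solstice [midnight heron]]]] [mountain anchor]]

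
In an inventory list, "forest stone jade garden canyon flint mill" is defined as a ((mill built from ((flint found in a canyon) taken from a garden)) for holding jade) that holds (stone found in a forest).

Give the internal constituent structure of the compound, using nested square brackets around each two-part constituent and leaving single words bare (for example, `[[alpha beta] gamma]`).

At the top level: head "mill" (specifically "jade garden canyon flint mill"); modifier "forest stone".
Inside "forest stone": head "stone", modifier "forest".
Inside "jade garden canyon flint mill": head "mill" (specifically "garden canyon flint mill"), modifier "jade".
Inside "garden canyon flint mill": head "mill", modifier "garden canyon flint".
Inside "garden canyon flint": head "flint" (specifically "canyon flint"), modifier "garden".
Inside "canyon flint": head "flint", modifier "canyon".
Assembled: [[forest stone] [jade [[garden [canyon flint]] mill]]].

[[forest stone] [jade [[garden [canyon flint]] mill]]]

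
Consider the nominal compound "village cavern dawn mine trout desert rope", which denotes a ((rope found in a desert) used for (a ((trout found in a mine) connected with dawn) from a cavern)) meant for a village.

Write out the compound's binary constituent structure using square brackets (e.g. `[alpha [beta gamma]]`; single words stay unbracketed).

[village [[cavern [dawn [mine trout]]] [desert rope]]]

The outermost head in the paraphrase is "rope" (specifically "cavern dawn mine trout desert rope"), modified by "village".
Within "cavern dawn mine trout desert rope", the head is "rope" (specifically "desert rope") and the modifier is "cavern dawn mine trout".
Within "cavern dawn mine trout", the head is "trout" (specifically "dawn mine trout") and the modifier is "cavern".
Within "dawn mine trout", the head is "trout" (specifically "mine trout") and the modifier is "dawn".
Within "mine trout", the head is "trout" and the modifier is "mine".
Within "desert rope", the head is "rope" and the modifier is "desert".
Putting it together: [village [[cavern [dawn [mine trout]]] [desert rope]]].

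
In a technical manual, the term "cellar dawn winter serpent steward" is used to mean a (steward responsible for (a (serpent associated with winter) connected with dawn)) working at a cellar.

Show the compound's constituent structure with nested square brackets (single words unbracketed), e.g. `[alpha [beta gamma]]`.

Overall it is a kind of steward (specifically "dawn winter serpent steward"); the modifier is "cellar".
Within "dawn winter serpent steward", the head is "steward" and the modifier is "dawn winter serpent".
Within "dawn winter serpent", the head is "serpent" (specifically "winter serpent") and the modifier is "dawn".
Within "winter serpent", the head is "serpent" and the modifier is "winter".
Assembled: [cellar [[dawn [winter serpent]] steward]].

[cellar [[dawn [winter serpent]] steward]]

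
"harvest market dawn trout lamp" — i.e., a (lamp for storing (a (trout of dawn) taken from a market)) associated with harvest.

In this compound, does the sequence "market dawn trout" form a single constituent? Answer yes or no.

yes

The paraphrase groups the words so that "market dawn trout" is one unit: it corresponds to a single parenthesized sub-phrase.
The full structure is [harvest [[market [dawn trout]] lamp]], in which [market dawn trout] is a constituent.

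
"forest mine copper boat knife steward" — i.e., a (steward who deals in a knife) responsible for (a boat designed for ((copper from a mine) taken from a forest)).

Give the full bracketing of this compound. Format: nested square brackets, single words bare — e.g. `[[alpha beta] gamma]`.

[[[forest [mine copper]] boat] [knife steward]]

The outermost head in the paraphrase is "steward" (specifically "knife steward"), modified by "forest mine copper boat".
Inside "forest mine copper boat": head "boat", modifier "forest mine copper".
Inside "forest mine copper": head "copper" (specifically "mine copper"), modifier "forest".
Inside "mine copper": head "copper", modifier "mine".
Inside "knife steward": head "steward", modifier "knife".
Putting it together: [[[forest [mine copper]] boat] [knife steward]].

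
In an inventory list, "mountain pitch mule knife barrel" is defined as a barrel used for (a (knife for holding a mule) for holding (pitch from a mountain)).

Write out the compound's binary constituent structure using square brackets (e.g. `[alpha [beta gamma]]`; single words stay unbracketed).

Whole compound: head "barrel", modifier "mountain pitch mule knife".
Within "mountain pitch mule knife", the head is "knife" (specifically "mule knife") and the modifier is "mountain pitch".
Within "mountain pitch", the head is "pitch" and the modifier is "mountain".
Within "mule knife", the head is "knife" and the modifier is "mule".
Assembled: [[[mountain pitch] [mule knife]] barrel].

[[[mountain pitch] [mule knife]] barrel]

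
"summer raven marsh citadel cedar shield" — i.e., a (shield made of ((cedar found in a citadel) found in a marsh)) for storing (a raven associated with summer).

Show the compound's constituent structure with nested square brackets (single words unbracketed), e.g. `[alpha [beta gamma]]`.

Whole compound: head "shield" (specifically "marsh citadel cedar shield"), modifier "summer raven".
"summer raven" → head "raven", modifier "summer".
"marsh citadel cedar shield" → head "shield", modifier "marsh citadel cedar".
"marsh citadel cedar" → head "cedar" (specifically "citadel cedar"), modifier "marsh".
"citadel cedar" → head "cedar", modifier "citadel".
Assembled: [[summer raven] [[marsh [citadel cedar]] shield]].

[[summer raven] [[marsh [citadel cedar]] shield]]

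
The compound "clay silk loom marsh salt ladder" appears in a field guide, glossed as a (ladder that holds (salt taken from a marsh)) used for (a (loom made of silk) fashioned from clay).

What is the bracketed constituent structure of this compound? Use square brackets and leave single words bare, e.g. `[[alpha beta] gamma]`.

The outermost head in the paraphrase is "ladder" (specifically "marsh salt ladder"), modified by "clay silk loom".
Within "clay silk loom", the head is "loom" (specifically "silk loom") and the modifier is "clay".
Within "silk loom", the head is "loom" and the modifier is "silk".
Within "marsh salt ladder", the head is "ladder" and the modifier is "marsh salt".
Within "marsh salt", the head is "salt" and the modifier is "marsh".
Assembled: [[clay [silk loom]] [[marsh salt] ladder]].

[[clay [silk loom]] [[marsh salt] ladder]]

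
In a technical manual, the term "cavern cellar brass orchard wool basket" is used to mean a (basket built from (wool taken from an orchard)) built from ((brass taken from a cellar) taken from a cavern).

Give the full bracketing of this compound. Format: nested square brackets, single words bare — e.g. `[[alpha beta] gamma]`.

[[cavern [cellar brass]] [[orchard wool] basket]]

Overall it is a kind of basket (specifically "orchard wool basket"); the modifier is "cavern cellar brass".
Within "cavern cellar brass", the head is "brass" (specifically "cellar brass") and the modifier is "cavern".
Within "cellar brass", the head is "brass" and the modifier is "cellar".
Within "orchard wool basket", the head is "basket" and the modifier is "orchard wool".
Within "orchard wool", the head is "wool" and the modifier is "orchard".
Assembled: [[cavern [cellar brass]] [[orchard wool] basket]].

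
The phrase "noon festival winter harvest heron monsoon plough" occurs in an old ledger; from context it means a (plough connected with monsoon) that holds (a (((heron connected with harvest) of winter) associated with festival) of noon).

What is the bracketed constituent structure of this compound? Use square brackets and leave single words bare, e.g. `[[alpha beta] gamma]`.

At the top level: head "plough" (specifically "monsoon plough"); modifier "noon festival winter harvest heron".
Inside "noon festival winter harvest heron": head "heron" (specifically "festival winter harvest heron"), modifier "noon".
Inside "festival winter harvest heron": head "heron" (specifically "winter harvest heron"), modifier "festival".
Inside "winter harvest heron": head "heron" (specifically "harvest heron"), modifier "winter".
Inside "harvest heron": head "heron", modifier "harvest".
Inside "monsoon plough": head "plough", modifier "monsoon".
Putting it together: [[noon [festival [winter [harvest heron]]]] [monsoon plough]].

[[noon [festival [winter [harvest heron]]]] [monsoon plough]]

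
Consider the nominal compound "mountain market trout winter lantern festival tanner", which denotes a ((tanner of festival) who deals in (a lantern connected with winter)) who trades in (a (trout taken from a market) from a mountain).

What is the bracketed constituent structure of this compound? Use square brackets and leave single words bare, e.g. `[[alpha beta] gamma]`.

Whole compound: head "tanner" (specifically "winter lantern festival tanner"), modifier "mountain market trout".
"mountain market trout" → head "trout" (specifically "market trout"), modifier "mountain".
"market trout" → head "trout", modifier "market".
"winter lantern festival tanner" → head "tanner" (specifically "festival tanner"), modifier "winter lantern".
"winter lantern" → head "lantern", modifier "winter".
"festival tanner" → head "tanner", modifier "festival".
Putting it together: [[mountain [market trout]] [[winter lantern] [festival tanner]]].

[[mountain [market trout]] [[winter lantern] [festival tanner]]]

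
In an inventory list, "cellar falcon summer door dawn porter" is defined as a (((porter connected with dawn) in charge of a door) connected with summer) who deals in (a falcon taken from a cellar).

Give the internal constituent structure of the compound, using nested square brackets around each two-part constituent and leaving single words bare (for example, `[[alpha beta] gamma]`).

At the top level: head "porter" (specifically "summer door dawn porter"); modifier "cellar falcon".
Inside "cellar falcon": head "falcon", modifier "cellar".
Inside "summer door dawn porter": head "porter" (specifically "door dawn porter"), modifier "summer".
Inside "door dawn porter": head "porter" (specifically "dawn porter"), modifier "door".
Inside "dawn porter": head "porter", modifier "dawn".
Assembled: [[cellar falcon] [summer [door [dawn porter]]]].

[[cellar falcon] [summer [door [dawn porter]]]]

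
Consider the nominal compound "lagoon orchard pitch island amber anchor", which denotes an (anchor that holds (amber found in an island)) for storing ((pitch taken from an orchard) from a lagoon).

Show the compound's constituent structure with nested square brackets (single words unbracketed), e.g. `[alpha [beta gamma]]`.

[[lagoon [orchard pitch]] [[island amber] anchor]]

Overall it is a kind of anchor (specifically "island amber anchor"); the modifier is "lagoon orchard pitch".
Inside "lagoon orchard pitch": head "pitch" (specifically "orchard pitch"), modifier "lagoon".
Inside "orchard pitch": head "pitch", modifier "orchard".
Inside "island amber anchor": head "anchor", modifier "island amber".
Inside "island amber": head "amber", modifier "island".
Assembled: [[lagoon [orchard pitch]] [[island amber] anchor]].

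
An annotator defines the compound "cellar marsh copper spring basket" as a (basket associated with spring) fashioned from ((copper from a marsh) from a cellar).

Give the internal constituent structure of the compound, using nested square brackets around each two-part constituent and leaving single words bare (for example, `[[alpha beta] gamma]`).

[[cellar [marsh copper]] [spring basket]]

Whole compound: head "basket" (specifically "spring basket"), modifier "cellar marsh copper".
Inside "cellar marsh copper": head "copper" (specifically "marsh copper"), modifier "cellar".
Inside "marsh copper": head "copper", modifier "marsh".
Inside "spring basket": head "basket", modifier "spring".
Assembled: [[cellar [marsh copper]] [spring basket]].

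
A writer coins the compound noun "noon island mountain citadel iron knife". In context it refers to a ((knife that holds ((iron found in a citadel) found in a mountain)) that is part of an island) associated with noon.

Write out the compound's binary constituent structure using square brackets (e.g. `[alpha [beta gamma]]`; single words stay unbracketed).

The outermost head in the paraphrase is "knife" (specifically "island mountain citadel iron knife"), modified by "noon".
"island mountain citadel iron knife" → head "knife" (specifically "mountain citadel iron knife"), modifier "island".
"mountain citadel iron knife" → head "knife", modifier "mountain citadel iron".
"mountain citadel iron" → head "iron" (specifically "citadel iron"), modifier "mountain".
"citadel iron" → head "iron", modifier "citadel".
Assembled: [noon [island [[mountain [citadel iron]] knife]]].

[noon [island [[mountain [citadel iron]] knife]]]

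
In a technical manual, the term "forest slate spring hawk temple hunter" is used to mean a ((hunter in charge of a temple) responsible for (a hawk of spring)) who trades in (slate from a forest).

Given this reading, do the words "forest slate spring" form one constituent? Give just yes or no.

no

The top-level split is [forest slate] [spring hawk temple hunter]; the full structure is [[forest slate] [[spring hawk] [temple hunter]]].
"forest slate spring" straddles a constituent boundary, so it is not a single unit.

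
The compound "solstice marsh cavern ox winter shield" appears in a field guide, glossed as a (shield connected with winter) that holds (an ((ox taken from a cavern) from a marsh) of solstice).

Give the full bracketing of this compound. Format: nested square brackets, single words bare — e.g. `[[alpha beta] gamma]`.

At the top level: head "shield" (specifically "winter shield"); modifier "solstice marsh cavern ox".
Inside "solstice marsh cavern ox": head "ox" (specifically "marsh cavern ox"), modifier "solstice".
Inside "marsh cavern ox": head "ox" (specifically "cavern ox"), modifier "marsh".
Inside "cavern ox": head "ox", modifier "cavern".
Inside "winter shield": head "shield", modifier "winter".
Assembled: [[solstice [marsh [cavern ox]]] [winter shield]].

[[solstice [marsh [cavern ox]]] [winter shield]]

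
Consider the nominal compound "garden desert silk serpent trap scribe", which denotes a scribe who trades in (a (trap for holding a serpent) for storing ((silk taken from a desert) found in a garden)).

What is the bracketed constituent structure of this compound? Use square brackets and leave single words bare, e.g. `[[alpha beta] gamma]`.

[[[garden [desert silk]] [serpent trap]] scribe]

Overall it is a kind of scribe; the modifier is "garden desert silk serpent trap".
Inside "garden desert silk serpent trap": head "trap" (specifically "serpent trap"), modifier "garden desert silk".
Inside "garden desert silk": head "silk" (specifically "desert silk"), modifier "garden".
Inside "desert silk": head "silk", modifier "desert".
Inside "serpent trap": head "trap", modifier "serpent".
Assembled: [[[garden [desert silk]] [serpent trap]] scribe].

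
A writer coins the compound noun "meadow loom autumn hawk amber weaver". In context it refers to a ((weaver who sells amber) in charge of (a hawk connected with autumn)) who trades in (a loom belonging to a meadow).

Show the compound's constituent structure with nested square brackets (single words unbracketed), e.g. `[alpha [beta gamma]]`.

[[meadow loom] [[autumn hawk] [amber weaver]]]

At the top level: head "weaver" (specifically "autumn hawk amber weaver"); modifier "meadow loom".
"meadow loom" → head "loom", modifier "meadow".
"autumn hawk amber weaver" → head "weaver" (specifically "amber weaver"), modifier "autumn hawk".
"autumn hawk" → head "hawk", modifier "autumn".
"amber weaver" → head "weaver", modifier "amber".
So the structure is [[meadow loom] [[autumn hawk] [amber weaver]]].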